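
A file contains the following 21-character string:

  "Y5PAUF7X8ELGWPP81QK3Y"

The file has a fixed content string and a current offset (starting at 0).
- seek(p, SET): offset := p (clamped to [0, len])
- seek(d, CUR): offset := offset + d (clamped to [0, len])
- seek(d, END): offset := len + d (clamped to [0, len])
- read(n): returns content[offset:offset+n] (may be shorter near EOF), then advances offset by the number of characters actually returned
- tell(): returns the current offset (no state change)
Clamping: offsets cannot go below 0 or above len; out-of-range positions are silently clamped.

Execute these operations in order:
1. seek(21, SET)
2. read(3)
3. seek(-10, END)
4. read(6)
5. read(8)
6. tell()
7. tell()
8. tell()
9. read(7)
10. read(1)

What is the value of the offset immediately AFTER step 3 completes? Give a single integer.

Answer: 11

Derivation:
After 1 (seek(21, SET)): offset=21
After 2 (read(3)): returned '', offset=21
After 3 (seek(-10, END)): offset=11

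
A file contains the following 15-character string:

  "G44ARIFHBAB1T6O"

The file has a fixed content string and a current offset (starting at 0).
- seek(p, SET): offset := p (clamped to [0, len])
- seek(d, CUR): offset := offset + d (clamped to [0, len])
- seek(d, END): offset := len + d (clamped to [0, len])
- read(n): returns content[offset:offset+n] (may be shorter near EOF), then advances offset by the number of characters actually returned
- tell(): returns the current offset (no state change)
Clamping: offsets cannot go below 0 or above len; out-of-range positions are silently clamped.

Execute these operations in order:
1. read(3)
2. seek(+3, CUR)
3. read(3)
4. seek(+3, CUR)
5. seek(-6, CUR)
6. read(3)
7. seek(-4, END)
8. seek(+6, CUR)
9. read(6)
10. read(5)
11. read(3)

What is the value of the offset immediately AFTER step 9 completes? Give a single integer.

After 1 (read(3)): returned 'G44', offset=3
After 2 (seek(+3, CUR)): offset=6
After 3 (read(3)): returned 'FHB', offset=9
After 4 (seek(+3, CUR)): offset=12
After 5 (seek(-6, CUR)): offset=6
After 6 (read(3)): returned 'FHB', offset=9
After 7 (seek(-4, END)): offset=11
After 8 (seek(+6, CUR)): offset=15
After 9 (read(6)): returned '', offset=15

Answer: 15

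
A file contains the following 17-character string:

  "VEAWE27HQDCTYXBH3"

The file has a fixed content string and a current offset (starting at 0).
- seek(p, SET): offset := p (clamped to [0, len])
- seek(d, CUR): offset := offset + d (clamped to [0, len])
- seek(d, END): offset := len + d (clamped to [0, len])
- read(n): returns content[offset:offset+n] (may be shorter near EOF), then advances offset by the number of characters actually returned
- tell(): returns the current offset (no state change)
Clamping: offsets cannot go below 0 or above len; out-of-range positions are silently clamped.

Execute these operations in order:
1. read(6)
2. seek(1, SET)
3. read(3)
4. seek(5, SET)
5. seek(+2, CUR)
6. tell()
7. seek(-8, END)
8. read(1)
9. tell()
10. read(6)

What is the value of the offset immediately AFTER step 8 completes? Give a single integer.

Answer: 10

Derivation:
After 1 (read(6)): returned 'VEAWE2', offset=6
After 2 (seek(1, SET)): offset=1
After 3 (read(3)): returned 'EAW', offset=4
After 4 (seek(5, SET)): offset=5
After 5 (seek(+2, CUR)): offset=7
After 6 (tell()): offset=7
After 7 (seek(-8, END)): offset=9
After 8 (read(1)): returned 'D', offset=10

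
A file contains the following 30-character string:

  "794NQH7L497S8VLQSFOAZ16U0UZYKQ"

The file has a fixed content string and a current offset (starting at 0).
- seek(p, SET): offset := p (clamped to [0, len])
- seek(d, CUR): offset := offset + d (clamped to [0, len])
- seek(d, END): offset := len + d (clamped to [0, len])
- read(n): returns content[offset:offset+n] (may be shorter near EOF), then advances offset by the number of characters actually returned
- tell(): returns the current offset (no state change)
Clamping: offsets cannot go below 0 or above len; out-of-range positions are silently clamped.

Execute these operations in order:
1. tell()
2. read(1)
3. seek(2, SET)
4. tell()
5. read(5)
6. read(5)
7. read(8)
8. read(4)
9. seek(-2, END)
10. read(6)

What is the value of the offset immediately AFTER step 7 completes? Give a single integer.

Answer: 20

Derivation:
After 1 (tell()): offset=0
After 2 (read(1)): returned '7', offset=1
After 3 (seek(2, SET)): offset=2
After 4 (tell()): offset=2
After 5 (read(5)): returned '4NQH7', offset=7
After 6 (read(5)): returned 'L497S', offset=12
After 7 (read(8)): returned '8VLQSFOA', offset=20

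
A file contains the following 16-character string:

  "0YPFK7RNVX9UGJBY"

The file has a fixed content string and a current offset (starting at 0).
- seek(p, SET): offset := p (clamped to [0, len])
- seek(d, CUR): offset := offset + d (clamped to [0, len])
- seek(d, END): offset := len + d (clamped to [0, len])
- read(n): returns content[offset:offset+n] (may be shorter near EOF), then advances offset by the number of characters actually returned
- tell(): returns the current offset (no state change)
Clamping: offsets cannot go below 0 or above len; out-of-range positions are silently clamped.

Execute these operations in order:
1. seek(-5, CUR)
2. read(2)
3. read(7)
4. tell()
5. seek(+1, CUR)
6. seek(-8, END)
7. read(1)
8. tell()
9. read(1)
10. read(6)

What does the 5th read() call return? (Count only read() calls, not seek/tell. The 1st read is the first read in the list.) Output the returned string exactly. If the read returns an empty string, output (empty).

After 1 (seek(-5, CUR)): offset=0
After 2 (read(2)): returned '0Y', offset=2
After 3 (read(7)): returned 'PFK7RNV', offset=9
After 4 (tell()): offset=9
After 5 (seek(+1, CUR)): offset=10
After 6 (seek(-8, END)): offset=8
After 7 (read(1)): returned 'V', offset=9
After 8 (tell()): offset=9
After 9 (read(1)): returned 'X', offset=10
After 10 (read(6)): returned '9UGJBY', offset=16

Answer: 9UGJBY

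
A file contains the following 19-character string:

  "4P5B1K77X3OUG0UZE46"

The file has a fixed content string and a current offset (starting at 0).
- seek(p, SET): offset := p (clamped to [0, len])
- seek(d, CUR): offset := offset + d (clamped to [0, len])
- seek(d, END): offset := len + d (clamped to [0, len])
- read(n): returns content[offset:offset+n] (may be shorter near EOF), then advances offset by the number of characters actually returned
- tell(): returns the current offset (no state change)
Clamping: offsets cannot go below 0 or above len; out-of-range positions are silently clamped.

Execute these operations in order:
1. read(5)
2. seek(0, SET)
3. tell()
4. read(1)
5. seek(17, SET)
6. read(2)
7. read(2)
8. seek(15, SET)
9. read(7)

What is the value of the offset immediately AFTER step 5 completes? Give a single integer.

After 1 (read(5)): returned '4P5B1', offset=5
After 2 (seek(0, SET)): offset=0
After 3 (tell()): offset=0
After 4 (read(1)): returned '4', offset=1
After 5 (seek(17, SET)): offset=17

Answer: 17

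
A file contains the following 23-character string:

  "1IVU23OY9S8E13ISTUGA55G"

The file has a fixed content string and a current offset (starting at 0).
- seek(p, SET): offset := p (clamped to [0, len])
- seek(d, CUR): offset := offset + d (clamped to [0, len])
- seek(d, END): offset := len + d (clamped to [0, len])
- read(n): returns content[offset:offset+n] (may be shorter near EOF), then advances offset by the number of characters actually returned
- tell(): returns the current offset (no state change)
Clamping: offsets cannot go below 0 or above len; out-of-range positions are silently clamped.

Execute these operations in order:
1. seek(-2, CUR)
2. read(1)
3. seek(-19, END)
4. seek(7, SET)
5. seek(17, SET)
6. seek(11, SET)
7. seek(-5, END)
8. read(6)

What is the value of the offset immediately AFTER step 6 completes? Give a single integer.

After 1 (seek(-2, CUR)): offset=0
After 2 (read(1)): returned '1', offset=1
After 3 (seek(-19, END)): offset=4
After 4 (seek(7, SET)): offset=7
After 5 (seek(17, SET)): offset=17
After 6 (seek(11, SET)): offset=11

Answer: 11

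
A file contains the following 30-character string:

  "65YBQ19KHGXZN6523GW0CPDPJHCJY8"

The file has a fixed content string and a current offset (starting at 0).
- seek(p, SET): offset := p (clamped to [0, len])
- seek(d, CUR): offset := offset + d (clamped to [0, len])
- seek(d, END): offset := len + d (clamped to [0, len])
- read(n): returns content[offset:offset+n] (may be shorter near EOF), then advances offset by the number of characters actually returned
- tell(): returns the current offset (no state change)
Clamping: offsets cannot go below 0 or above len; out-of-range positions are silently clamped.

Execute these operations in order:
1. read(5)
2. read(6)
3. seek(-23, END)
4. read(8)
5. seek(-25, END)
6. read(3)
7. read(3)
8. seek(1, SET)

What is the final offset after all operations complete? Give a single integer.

Answer: 1

Derivation:
After 1 (read(5)): returned '65YBQ', offset=5
After 2 (read(6)): returned '19KHGX', offset=11
After 3 (seek(-23, END)): offset=7
After 4 (read(8)): returned 'KHGXZN65', offset=15
After 5 (seek(-25, END)): offset=5
After 6 (read(3)): returned '19K', offset=8
After 7 (read(3)): returned 'HGX', offset=11
After 8 (seek(1, SET)): offset=1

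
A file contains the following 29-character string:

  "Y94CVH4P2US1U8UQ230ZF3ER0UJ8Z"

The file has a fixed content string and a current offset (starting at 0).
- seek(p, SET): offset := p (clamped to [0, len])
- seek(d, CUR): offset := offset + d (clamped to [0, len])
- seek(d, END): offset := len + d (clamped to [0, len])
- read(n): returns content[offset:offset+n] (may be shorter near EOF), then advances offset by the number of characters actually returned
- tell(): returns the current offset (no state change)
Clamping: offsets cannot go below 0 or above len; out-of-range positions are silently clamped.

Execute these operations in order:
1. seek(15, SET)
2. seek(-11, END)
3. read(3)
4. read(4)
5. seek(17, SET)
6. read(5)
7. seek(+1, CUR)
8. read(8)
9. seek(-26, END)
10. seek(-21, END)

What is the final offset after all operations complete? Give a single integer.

Answer: 8

Derivation:
After 1 (seek(15, SET)): offset=15
After 2 (seek(-11, END)): offset=18
After 3 (read(3)): returned '0ZF', offset=21
After 4 (read(4)): returned '3ER0', offset=25
After 5 (seek(17, SET)): offset=17
After 6 (read(5)): returned '30ZF3', offset=22
After 7 (seek(+1, CUR)): offset=23
After 8 (read(8)): returned 'R0UJ8Z', offset=29
After 9 (seek(-26, END)): offset=3
After 10 (seek(-21, END)): offset=8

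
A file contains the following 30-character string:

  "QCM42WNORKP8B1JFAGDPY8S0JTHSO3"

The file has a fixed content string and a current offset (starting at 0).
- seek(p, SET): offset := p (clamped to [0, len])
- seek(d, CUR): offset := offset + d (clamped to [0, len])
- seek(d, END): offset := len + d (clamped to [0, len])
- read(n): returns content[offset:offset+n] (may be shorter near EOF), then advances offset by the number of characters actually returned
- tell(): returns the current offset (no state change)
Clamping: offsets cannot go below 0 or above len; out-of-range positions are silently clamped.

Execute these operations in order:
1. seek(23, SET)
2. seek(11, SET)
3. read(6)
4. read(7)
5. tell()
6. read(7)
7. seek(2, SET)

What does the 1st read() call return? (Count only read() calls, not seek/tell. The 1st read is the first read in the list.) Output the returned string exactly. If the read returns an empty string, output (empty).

After 1 (seek(23, SET)): offset=23
After 2 (seek(11, SET)): offset=11
After 3 (read(6)): returned '8B1JFA', offset=17
After 4 (read(7)): returned 'GDPY8S0', offset=24
After 5 (tell()): offset=24
After 6 (read(7)): returned 'JTHSO3', offset=30
After 7 (seek(2, SET)): offset=2

Answer: 8B1JFA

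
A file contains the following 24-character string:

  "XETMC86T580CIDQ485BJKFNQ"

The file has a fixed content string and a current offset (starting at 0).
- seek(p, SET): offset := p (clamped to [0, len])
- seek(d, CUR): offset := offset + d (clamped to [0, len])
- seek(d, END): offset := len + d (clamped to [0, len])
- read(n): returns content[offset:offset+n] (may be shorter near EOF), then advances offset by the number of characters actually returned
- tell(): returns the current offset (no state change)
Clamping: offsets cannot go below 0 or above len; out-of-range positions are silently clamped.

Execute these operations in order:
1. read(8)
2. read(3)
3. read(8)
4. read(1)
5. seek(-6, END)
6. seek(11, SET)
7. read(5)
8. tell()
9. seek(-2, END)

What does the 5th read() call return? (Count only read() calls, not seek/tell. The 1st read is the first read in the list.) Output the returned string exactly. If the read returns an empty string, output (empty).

After 1 (read(8)): returned 'XETMC86T', offset=8
After 2 (read(3)): returned '580', offset=11
After 3 (read(8)): returned 'CIDQ485B', offset=19
After 4 (read(1)): returned 'J', offset=20
After 5 (seek(-6, END)): offset=18
After 6 (seek(11, SET)): offset=11
After 7 (read(5)): returned 'CIDQ4', offset=16
After 8 (tell()): offset=16
After 9 (seek(-2, END)): offset=22

Answer: CIDQ4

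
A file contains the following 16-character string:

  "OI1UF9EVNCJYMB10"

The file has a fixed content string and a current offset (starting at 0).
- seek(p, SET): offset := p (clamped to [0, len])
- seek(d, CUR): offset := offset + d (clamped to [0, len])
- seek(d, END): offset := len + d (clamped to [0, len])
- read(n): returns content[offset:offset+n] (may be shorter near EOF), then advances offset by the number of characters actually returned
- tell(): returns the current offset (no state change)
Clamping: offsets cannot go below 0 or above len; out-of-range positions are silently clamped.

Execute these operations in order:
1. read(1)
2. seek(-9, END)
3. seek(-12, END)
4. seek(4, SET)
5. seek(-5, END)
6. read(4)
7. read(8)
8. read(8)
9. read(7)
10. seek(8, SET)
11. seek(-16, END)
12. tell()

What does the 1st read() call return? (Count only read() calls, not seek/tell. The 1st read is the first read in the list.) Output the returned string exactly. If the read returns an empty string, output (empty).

Answer: O

Derivation:
After 1 (read(1)): returned 'O', offset=1
After 2 (seek(-9, END)): offset=7
After 3 (seek(-12, END)): offset=4
After 4 (seek(4, SET)): offset=4
After 5 (seek(-5, END)): offset=11
After 6 (read(4)): returned 'YMB1', offset=15
After 7 (read(8)): returned '0', offset=16
After 8 (read(8)): returned '', offset=16
After 9 (read(7)): returned '', offset=16
After 10 (seek(8, SET)): offset=8
After 11 (seek(-16, END)): offset=0
After 12 (tell()): offset=0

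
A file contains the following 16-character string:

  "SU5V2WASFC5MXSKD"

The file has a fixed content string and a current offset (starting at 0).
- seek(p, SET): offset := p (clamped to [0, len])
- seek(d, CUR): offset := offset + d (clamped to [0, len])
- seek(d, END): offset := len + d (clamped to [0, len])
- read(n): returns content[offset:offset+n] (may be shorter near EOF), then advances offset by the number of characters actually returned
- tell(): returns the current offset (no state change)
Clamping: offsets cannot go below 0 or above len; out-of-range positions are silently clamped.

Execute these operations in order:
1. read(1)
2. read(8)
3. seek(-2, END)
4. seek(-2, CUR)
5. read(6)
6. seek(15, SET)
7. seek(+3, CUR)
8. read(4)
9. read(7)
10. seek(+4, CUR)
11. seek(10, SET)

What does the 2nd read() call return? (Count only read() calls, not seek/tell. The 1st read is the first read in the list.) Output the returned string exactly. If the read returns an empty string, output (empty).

Answer: U5V2WASF

Derivation:
After 1 (read(1)): returned 'S', offset=1
After 2 (read(8)): returned 'U5V2WASF', offset=9
After 3 (seek(-2, END)): offset=14
After 4 (seek(-2, CUR)): offset=12
After 5 (read(6)): returned 'XSKD', offset=16
After 6 (seek(15, SET)): offset=15
After 7 (seek(+3, CUR)): offset=16
After 8 (read(4)): returned '', offset=16
After 9 (read(7)): returned '', offset=16
After 10 (seek(+4, CUR)): offset=16
After 11 (seek(10, SET)): offset=10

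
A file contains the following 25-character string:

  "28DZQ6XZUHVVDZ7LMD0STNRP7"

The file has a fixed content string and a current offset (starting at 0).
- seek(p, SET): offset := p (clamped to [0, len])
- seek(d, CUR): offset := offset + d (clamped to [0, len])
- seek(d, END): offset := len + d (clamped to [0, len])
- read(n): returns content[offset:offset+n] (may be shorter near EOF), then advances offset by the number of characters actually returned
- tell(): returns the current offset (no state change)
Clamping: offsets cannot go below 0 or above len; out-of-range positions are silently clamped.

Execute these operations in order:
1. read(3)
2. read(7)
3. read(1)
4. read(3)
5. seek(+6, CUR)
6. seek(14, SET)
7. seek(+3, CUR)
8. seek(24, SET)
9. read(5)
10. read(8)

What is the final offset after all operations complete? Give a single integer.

After 1 (read(3)): returned '28D', offset=3
After 2 (read(7)): returned 'ZQ6XZUH', offset=10
After 3 (read(1)): returned 'V', offset=11
After 4 (read(3)): returned 'VDZ', offset=14
After 5 (seek(+6, CUR)): offset=20
After 6 (seek(14, SET)): offset=14
After 7 (seek(+3, CUR)): offset=17
After 8 (seek(24, SET)): offset=24
After 9 (read(5)): returned '7', offset=25
After 10 (read(8)): returned '', offset=25

Answer: 25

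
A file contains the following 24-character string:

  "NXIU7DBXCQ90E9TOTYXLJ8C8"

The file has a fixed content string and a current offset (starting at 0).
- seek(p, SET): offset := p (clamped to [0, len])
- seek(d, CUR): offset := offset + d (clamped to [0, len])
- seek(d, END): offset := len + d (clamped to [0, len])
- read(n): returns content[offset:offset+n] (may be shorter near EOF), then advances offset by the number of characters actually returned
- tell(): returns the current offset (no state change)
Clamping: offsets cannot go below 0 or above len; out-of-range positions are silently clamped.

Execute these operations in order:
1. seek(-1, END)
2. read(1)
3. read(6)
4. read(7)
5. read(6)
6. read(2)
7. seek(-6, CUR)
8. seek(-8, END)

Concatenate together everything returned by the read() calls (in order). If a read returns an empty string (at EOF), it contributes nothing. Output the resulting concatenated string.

Answer: 8

Derivation:
After 1 (seek(-1, END)): offset=23
After 2 (read(1)): returned '8', offset=24
After 3 (read(6)): returned '', offset=24
After 4 (read(7)): returned '', offset=24
After 5 (read(6)): returned '', offset=24
After 6 (read(2)): returned '', offset=24
After 7 (seek(-6, CUR)): offset=18
After 8 (seek(-8, END)): offset=16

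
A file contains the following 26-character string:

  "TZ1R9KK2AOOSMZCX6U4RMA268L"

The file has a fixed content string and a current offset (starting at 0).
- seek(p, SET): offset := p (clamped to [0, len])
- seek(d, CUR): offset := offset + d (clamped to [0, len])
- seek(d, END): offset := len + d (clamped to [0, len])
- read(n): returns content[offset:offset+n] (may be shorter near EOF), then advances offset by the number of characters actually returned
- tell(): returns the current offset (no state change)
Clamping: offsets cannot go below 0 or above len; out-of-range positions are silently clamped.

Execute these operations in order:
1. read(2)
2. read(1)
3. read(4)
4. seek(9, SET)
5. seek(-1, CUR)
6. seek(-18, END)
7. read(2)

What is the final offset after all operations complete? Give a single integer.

Answer: 10

Derivation:
After 1 (read(2)): returned 'TZ', offset=2
After 2 (read(1)): returned '1', offset=3
After 3 (read(4)): returned 'R9KK', offset=7
After 4 (seek(9, SET)): offset=9
After 5 (seek(-1, CUR)): offset=8
After 6 (seek(-18, END)): offset=8
After 7 (read(2)): returned 'AO', offset=10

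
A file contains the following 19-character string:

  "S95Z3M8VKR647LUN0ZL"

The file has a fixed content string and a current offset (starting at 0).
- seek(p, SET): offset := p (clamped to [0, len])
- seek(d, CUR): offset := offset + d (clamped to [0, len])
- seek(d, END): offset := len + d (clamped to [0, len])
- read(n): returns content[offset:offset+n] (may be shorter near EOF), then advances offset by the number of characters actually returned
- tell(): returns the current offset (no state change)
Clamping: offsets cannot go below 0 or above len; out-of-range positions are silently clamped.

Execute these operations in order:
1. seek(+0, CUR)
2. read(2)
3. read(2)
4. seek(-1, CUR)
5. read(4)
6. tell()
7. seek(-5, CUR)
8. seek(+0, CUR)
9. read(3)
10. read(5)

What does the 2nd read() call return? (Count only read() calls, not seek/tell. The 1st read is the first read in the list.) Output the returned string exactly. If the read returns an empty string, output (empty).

Answer: 5Z

Derivation:
After 1 (seek(+0, CUR)): offset=0
After 2 (read(2)): returned 'S9', offset=2
After 3 (read(2)): returned '5Z', offset=4
After 4 (seek(-1, CUR)): offset=3
After 5 (read(4)): returned 'Z3M8', offset=7
After 6 (tell()): offset=7
After 7 (seek(-5, CUR)): offset=2
After 8 (seek(+0, CUR)): offset=2
After 9 (read(3)): returned '5Z3', offset=5
After 10 (read(5)): returned 'M8VKR', offset=10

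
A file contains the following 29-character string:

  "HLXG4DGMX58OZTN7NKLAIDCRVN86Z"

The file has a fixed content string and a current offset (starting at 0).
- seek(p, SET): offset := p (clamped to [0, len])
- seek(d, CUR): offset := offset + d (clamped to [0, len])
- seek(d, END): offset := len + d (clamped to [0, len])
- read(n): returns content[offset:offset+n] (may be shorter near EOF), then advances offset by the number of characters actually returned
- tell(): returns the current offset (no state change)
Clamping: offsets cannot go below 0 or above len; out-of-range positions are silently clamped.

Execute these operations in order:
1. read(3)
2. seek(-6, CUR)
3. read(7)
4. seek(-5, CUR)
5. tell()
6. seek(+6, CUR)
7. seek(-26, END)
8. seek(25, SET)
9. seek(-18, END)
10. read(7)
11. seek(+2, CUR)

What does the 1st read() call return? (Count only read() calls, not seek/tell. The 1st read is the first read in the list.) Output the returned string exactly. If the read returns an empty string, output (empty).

After 1 (read(3)): returned 'HLX', offset=3
After 2 (seek(-6, CUR)): offset=0
After 3 (read(7)): returned 'HLXG4DG', offset=7
After 4 (seek(-5, CUR)): offset=2
After 5 (tell()): offset=2
After 6 (seek(+6, CUR)): offset=8
After 7 (seek(-26, END)): offset=3
After 8 (seek(25, SET)): offset=25
After 9 (seek(-18, END)): offset=11
After 10 (read(7)): returned 'OZTN7NK', offset=18
After 11 (seek(+2, CUR)): offset=20

Answer: HLX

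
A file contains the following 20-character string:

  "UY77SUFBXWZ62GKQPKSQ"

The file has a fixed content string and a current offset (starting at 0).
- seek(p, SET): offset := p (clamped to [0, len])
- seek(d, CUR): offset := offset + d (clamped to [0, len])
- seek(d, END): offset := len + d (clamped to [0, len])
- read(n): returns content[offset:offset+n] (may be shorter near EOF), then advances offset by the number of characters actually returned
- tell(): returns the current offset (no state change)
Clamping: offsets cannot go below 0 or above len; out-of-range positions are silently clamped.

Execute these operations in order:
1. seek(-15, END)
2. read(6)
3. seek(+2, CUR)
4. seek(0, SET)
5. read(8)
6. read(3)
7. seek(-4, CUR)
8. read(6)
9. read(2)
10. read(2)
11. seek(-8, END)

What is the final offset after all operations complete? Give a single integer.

After 1 (seek(-15, END)): offset=5
After 2 (read(6)): returned 'UFBXWZ', offset=11
After 3 (seek(+2, CUR)): offset=13
After 4 (seek(0, SET)): offset=0
After 5 (read(8)): returned 'UY77SUFB', offset=8
After 6 (read(3)): returned 'XWZ', offset=11
After 7 (seek(-4, CUR)): offset=7
After 8 (read(6)): returned 'BXWZ62', offset=13
After 9 (read(2)): returned 'GK', offset=15
After 10 (read(2)): returned 'QP', offset=17
After 11 (seek(-8, END)): offset=12

Answer: 12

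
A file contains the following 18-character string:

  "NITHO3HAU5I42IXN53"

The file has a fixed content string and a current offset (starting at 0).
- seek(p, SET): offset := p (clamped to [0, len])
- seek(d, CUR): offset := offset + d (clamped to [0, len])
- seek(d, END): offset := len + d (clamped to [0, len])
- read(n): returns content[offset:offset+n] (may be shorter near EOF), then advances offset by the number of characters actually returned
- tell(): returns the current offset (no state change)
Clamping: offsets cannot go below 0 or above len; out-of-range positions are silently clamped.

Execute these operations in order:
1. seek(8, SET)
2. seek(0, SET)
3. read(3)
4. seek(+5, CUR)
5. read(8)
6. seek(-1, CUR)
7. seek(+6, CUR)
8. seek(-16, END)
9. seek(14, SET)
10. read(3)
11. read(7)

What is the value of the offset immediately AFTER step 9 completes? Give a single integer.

After 1 (seek(8, SET)): offset=8
After 2 (seek(0, SET)): offset=0
After 3 (read(3)): returned 'NIT', offset=3
After 4 (seek(+5, CUR)): offset=8
After 5 (read(8)): returned 'U5I42IXN', offset=16
After 6 (seek(-1, CUR)): offset=15
After 7 (seek(+6, CUR)): offset=18
After 8 (seek(-16, END)): offset=2
After 9 (seek(14, SET)): offset=14

Answer: 14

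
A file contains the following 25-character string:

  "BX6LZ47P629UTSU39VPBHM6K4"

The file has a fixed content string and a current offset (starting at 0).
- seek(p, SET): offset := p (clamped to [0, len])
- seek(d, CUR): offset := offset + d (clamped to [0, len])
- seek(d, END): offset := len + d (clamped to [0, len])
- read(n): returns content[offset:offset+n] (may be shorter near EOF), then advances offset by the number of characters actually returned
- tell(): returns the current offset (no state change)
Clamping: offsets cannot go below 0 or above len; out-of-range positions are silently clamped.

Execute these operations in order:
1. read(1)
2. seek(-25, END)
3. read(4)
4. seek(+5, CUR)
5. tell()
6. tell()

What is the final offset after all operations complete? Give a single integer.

Answer: 9

Derivation:
After 1 (read(1)): returned 'B', offset=1
After 2 (seek(-25, END)): offset=0
After 3 (read(4)): returned 'BX6L', offset=4
After 4 (seek(+5, CUR)): offset=9
After 5 (tell()): offset=9
After 6 (tell()): offset=9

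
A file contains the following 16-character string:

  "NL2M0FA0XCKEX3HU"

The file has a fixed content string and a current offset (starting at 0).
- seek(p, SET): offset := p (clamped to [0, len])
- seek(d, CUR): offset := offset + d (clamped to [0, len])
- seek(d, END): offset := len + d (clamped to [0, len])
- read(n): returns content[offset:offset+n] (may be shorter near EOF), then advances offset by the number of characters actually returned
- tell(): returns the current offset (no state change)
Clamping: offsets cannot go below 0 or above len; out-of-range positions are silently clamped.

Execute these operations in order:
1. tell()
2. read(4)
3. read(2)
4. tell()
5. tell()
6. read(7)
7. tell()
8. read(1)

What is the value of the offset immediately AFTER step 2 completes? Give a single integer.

Answer: 4

Derivation:
After 1 (tell()): offset=0
After 2 (read(4)): returned 'NL2M', offset=4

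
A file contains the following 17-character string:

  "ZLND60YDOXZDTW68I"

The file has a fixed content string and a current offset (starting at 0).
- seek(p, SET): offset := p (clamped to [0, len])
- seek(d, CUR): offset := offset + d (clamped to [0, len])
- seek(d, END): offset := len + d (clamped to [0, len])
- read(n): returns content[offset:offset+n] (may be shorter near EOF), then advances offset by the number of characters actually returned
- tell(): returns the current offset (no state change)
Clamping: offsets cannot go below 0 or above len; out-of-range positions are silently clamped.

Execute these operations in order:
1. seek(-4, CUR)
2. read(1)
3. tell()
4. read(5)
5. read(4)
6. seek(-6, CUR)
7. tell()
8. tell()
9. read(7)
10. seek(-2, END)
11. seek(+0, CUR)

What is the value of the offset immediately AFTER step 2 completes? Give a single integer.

After 1 (seek(-4, CUR)): offset=0
After 2 (read(1)): returned 'Z', offset=1

Answer: 1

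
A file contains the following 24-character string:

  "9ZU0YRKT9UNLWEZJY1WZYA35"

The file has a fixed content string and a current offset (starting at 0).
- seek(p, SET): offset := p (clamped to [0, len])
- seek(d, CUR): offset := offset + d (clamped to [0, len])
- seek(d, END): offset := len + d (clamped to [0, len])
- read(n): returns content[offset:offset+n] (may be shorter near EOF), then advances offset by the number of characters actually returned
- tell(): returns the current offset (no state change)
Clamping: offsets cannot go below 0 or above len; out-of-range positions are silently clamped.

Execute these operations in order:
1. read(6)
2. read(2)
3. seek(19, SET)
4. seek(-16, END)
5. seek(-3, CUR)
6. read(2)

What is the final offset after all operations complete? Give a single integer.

After 1 (read(6)): returned '9ZU0YR', offset=6
After 2 (read(2)): returned 'KT', offset=8
After 3 (seek(19, SET)): offset=19
After 4 (seek(-16, END)): offset=8
After 5 (seek(-3, CUR)): offset=5
After 6 (read(2)): returned 'RK', offset=7

Answer: 7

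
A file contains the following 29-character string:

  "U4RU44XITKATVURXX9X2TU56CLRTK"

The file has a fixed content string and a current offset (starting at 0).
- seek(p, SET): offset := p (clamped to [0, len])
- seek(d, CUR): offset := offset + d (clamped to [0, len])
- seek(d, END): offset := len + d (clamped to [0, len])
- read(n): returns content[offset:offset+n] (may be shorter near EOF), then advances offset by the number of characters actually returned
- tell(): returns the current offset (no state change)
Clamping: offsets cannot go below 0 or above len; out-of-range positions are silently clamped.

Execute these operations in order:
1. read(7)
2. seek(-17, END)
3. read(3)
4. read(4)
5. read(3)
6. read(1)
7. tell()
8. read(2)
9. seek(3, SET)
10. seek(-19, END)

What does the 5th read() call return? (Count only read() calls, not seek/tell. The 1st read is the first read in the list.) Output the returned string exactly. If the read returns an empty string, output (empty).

Answer: 5

Derivation:
After 1 (read(7)): returned 'U4RU44X', offset=7
After 2 (seek(-17, END)): offset=12
After 3 (read(3)): returned 'VUR', offset=15
After 4 (read(4)): returned 'XX9X', offset=19
After 5 (read(3)): returned '2TU', offset=22
After 6 (read(1)): returned '5', offset=23
After 7 (tell()): offset=23
After 8 (read(2)): returned '6C', offset=25
After 9 (seek(3, SET)): offset=3
After 10 (seek(-19, END)): offset=10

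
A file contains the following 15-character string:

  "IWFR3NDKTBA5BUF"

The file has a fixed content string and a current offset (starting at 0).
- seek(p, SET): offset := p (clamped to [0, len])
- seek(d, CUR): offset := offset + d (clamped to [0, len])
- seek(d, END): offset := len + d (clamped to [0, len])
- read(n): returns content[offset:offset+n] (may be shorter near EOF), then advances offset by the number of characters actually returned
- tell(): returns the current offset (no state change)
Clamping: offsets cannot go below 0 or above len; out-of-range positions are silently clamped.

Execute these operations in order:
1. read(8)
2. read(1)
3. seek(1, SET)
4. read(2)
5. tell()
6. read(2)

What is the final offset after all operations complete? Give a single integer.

After 1 (read(8)): returned 'IWFR3NDK', offset=8
After 2 (read(1)): returned 'T', offset=9
After 3 (seek(1, SET)): offset=1
After 4 (read(2)): returned 'WF', offset=3
After 5 (tell()): offset=3
After 6 (read(2)): returned 'R3', offset=5

Answer: 5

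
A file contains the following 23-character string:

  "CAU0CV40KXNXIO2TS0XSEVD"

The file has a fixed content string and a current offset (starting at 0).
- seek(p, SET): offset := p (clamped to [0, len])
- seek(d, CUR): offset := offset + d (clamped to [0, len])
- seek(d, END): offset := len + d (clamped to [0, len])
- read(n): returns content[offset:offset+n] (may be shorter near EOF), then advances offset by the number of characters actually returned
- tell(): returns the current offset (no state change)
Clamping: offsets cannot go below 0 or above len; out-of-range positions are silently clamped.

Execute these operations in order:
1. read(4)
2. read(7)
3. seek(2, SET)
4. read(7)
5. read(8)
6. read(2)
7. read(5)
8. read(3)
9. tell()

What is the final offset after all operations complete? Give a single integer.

Answer: 23

Derivation:
After 1 (read(4)): returned 'CAU0', offset=4
After 2 (read(7)): returned 'CV40KXN', offset=11
After 3 (seek(2, SET)): offset=2
After 4 (read(7)): returned 'U0CV40K', offset=9
After 5 (read(8)): returned 'XNXIO2TS', offset=17
After 6 (read(2)): returned '0X', offset=19
After 7 (read(5)): returned 'SEVD', offset=23
After 8 (read(3)): returned '', offset=23
After 9 (tell()): offset=23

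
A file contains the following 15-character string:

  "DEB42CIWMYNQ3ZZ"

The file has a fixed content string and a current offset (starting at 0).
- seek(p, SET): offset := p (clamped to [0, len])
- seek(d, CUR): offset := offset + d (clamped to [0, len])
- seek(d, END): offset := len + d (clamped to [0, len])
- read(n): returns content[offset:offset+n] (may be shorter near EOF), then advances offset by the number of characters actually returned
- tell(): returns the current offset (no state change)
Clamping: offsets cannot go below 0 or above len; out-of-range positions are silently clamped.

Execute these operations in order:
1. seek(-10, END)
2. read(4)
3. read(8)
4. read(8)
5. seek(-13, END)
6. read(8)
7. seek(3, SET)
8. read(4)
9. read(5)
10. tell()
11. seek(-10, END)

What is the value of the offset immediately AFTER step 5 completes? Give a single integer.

Answer: 2

Derivation:
After 1 (seek(-10, END)): offset=5
After 2 (read(4)): returned 'CIWM', offset=9
After 3 (read(8)): returned 'YNQ3ZZ', offset=15
After 4 (read(8)): returned '', offset=15
After 5 (seek(-13, END)): offset=2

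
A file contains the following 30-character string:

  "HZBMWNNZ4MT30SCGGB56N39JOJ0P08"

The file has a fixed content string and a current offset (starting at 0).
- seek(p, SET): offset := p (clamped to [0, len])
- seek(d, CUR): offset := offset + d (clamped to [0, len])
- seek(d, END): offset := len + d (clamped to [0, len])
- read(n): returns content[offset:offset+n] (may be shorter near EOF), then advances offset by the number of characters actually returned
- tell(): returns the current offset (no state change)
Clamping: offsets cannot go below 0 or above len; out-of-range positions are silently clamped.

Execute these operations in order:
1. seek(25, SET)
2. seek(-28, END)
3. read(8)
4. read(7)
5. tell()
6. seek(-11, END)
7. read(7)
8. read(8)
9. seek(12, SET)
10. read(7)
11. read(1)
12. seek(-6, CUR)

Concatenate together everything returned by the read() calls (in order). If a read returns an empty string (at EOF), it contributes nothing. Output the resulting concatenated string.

After 1 (seek(25, SET)): offset=25
After 2 (seek(-28, END)): offset=2
After 3 (read(8)): returned 'BMWNNZ4M', offset=10
After 4 (read(7)): returned 'T30SCGG', offset=17
After 5 (tell()): offset=17
After 6 (seek(-11, END)): offset=19
After 7 (read(7)): returned '6N39JOJ', offset=26
After 8 (read(8)): returned '0P08', offset=30
After 9 (seek(12, SET)): offset=12
After 10 (read(7)): returned '0SCGGB5', offset=19
After 11 (read(1)): returned '6', offset=20
After 12 (seek(-6, CUR)): offset=14

Answer: BMWNNZ4MT30SCGG6N39JOJ0P080SCGGB56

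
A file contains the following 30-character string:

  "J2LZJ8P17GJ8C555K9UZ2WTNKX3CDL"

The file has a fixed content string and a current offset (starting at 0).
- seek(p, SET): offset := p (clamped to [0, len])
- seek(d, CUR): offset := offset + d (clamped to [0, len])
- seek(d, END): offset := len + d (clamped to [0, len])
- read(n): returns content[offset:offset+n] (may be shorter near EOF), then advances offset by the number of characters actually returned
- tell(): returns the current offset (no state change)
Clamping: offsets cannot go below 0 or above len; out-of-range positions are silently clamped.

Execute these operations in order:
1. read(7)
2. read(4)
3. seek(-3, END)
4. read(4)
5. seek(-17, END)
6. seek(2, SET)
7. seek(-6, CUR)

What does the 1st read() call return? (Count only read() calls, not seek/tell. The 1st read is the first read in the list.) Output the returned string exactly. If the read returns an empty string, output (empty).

Answer: J2LZJ8P

Derivation:
After 1 (read(7)): returned 'J2LZJ8P', offset=7
After 2 (read(4)): returned '17GJ', offset=11
After 3 (seek(-3, END)): offset=27
After 4 (read(4)): returned 'CDL', offset=30
After 5 (seek(-17, END)): offset=13
After 6 (seek(2, SET)): offset=2
After 7 (seek(-6, CUR)): offset=0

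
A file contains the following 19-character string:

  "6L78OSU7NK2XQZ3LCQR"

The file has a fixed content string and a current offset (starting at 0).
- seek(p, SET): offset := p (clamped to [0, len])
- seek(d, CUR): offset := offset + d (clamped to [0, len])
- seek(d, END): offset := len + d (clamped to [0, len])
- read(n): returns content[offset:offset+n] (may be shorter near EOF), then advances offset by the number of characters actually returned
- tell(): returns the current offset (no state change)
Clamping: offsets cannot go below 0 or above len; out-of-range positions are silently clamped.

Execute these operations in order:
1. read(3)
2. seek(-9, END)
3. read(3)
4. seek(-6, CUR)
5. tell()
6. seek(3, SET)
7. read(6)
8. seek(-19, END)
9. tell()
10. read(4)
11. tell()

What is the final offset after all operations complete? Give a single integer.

Answer: 4

Derivation:
After 1 (read(3)): returned '6L7', offset=3
After 2 (seek(-9, END)): offset=10
After 3 (read(3)): returned '2XQ', offset=13
After 4 (seek(-6, CUR)): offset=7
After 5 (tell()): offset=7
After 6 (seek(3, SET)): offset=3
After 7 (read(6)): returned '8OSU7N', offset=9
After 8 (seek(-19, END)): offset=0
After 9 (tell()): offset=0
After 10 (read(4)): returned '6L78', offset=4
After 11 (tell()): offset=4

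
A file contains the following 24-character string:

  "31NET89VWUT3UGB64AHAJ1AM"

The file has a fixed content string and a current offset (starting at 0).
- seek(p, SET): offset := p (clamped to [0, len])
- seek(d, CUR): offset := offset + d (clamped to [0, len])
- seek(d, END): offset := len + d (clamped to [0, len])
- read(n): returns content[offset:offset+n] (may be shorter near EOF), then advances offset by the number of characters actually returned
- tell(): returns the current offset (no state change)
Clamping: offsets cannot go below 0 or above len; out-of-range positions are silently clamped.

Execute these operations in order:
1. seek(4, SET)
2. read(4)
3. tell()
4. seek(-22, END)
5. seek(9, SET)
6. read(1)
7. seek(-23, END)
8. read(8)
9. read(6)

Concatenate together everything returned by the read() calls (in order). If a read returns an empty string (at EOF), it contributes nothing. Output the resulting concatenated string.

After 1 (seek(4, SET)): offset=4
After 2 (read(4)): returned 'T89V', offset=8
After 3 (tell()): offset=8
After 4 (seek(-22, END)): offset=2
After 5 (seek(9, SET)): offset=9
After 6 (read(1)): returned 'U', offset=10
After 7 (seek(-23, END)): offset=1
After 8 (read(8)): returned '1NET89VW', offset=9
After 9 (read(6)): returned 'UT3UGB', offset=15

Answer: T89VU1NET89VWUT3UGB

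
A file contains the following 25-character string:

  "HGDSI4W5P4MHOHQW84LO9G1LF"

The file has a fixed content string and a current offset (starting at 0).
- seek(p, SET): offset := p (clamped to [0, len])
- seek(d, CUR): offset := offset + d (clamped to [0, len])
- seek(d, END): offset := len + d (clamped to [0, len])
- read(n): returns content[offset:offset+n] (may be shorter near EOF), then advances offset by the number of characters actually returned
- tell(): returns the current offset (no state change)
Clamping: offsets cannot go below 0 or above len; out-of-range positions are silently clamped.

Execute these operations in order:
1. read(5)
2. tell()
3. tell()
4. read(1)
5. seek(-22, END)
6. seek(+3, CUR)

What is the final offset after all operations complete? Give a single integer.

Answer: 6

Derivation:
After 1 (read(5)): returned 'HGDSI', offset=5
After 2 (tell()): offset=5
After 3 (tell()): offset=5
After 4 (read(1)): returned '4', offset=6
After 5 (seek(-22, END)): offset=3
After 6 (seek(+3, CUR)): offset=6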